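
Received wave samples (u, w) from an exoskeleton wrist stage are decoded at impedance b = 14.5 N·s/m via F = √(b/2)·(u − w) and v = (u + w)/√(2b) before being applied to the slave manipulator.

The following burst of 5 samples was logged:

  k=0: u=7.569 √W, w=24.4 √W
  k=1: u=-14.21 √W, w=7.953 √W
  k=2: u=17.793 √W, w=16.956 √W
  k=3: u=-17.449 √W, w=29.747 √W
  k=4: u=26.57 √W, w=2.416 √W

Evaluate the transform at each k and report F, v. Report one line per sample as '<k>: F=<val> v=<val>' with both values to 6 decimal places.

0: F=-45.318854 v=5.936494
1: F=-59.675704 v=-1.161896
2: F=2.253691 v=6.452727
3: F=-127.079119 v=2.283681
4: F=65.036635 v=5.382565

k=0: u−w=-16.831000, u+w=31.969000; √(b/2)=2.692582, √(2b)=5.385165; F=2.692582×(-16.831)=-45.318854, v=31.969000/5.385165=5.936494
k=1: u−w=-22.163000, u+w=-6.257000; √(b/2)=2.692582, √(2b)=5.385165; F=2.692582×(-22.163)=-59.675704, v=-6.257000/5.385165=-1.161896
k=2: u−w=0.837000, u+w=34.749000; √(b/2)=2.692582, √(2b)=5.385165; F=2.692582×0.837=2.253691, v=34.749000/5.385165=6.452727
k=3: u−w=-47.196000, u+w=12.298000; √(b/2)=2.692582, √(2b)=5.385165; F=2.692582×(-47.196)=-127.079119, v=12.298000/5.385165=2.283681
k=4: u−w=24.154000, u+w=28.986000; √(b/2)=2.692582, √(2b)=5.385165; F=2.692582×24.154=65.036635, v=28.986000/5.385165=5.382565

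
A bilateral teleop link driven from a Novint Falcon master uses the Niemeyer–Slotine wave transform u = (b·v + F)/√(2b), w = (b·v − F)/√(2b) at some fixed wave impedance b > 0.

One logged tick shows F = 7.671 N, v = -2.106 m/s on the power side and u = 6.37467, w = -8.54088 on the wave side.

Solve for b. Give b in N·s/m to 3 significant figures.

b = 0.529 N·s/m

u + w = -2.16621;  u + w = √(2b)·v, so √(2b) = -2.16621/(-2.106) = 1.02859.
b = (√(2b))²/2 = 1.05800/2 = 0.52900.
(Check via u − w = 2F/√(2b): u − w = 14.91555, 2F/√(2b) = 14.91557.)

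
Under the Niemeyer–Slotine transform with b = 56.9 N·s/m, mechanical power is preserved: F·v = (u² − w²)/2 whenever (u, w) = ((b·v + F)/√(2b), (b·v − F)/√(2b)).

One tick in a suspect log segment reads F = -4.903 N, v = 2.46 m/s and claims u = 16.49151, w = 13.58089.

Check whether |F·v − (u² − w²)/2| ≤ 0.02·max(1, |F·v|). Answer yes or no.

F·v = (-4.903)×2.46 = -12.06138 W.
(u² − w²)/2 = (271.96990 − 184.44057)/2 = 43.76466 W.
|Δ| = 55.82604;  2% of max(1, |F·v|) = 0.24123.

no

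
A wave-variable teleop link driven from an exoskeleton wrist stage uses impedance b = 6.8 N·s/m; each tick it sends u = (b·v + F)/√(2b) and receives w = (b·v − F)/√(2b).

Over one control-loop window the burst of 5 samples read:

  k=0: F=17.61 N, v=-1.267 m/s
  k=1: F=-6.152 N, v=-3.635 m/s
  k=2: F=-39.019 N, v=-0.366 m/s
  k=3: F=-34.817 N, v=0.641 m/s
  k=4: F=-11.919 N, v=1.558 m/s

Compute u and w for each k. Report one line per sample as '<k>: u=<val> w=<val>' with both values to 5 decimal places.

0: u=2.43895 w=-7.11141
1: u=-8.37080 w=-5.03441
2: u=-11.25538 w=9.90564
3: u=-8.25914 w=10.62303
4: u=-0.35918 w=6.10480

k=0: b·v=6.8×(-1.267)=-8.61560; √(2b)=3.68782; u=(-8.61560+17.61)/3.68782=2.43895, w=(-8.61560−17.61)/3.68782=-7.11141
k=1: b·v=6.8×(-3.635)=-24.71800; √(2b)=3.68782; u=(-24.71800+(-6.152))/3.68782=-8.37080, w=(-24.71800−(-6.152))/3.68782=-5.03441
k=2: b·v=6.8×(-0.366)=-2.48880; √(2b)=3.68782; u=(-2.48880+(-39.019))/3.68782=-11.25538, w=(-2.48880−(-39.019))/3.68782=9.90564
k=3: b·v=6.8×0.641=4.35880; √(2b)=3.68782; u=(4.35880+(-34.817))/3.68782=-8.25914, w=(4.35880−(-34.817))/3.68782=10.62303
k=4: b·v=6.8×1.558=10.59440; √(2b)=3.68782; u=(10.59440+(-11.919))/3.68782=-0.35918, w=(10.59440−(-11.919))/3.68782=6.10480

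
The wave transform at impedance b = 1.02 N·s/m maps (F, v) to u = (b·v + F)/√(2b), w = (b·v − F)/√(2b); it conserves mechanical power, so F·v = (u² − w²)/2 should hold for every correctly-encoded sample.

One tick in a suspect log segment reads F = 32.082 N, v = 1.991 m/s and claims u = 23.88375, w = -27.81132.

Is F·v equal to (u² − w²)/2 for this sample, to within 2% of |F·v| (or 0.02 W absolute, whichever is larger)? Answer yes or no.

no

F·v = 32.082×1.991 = 63.87526 W.
(u² − w²)/2 = (570.43351 − 773.46952)/2 = -101.51800 W.
|Δ| = 165.39327;  2% of max(1, |F·v|) = 1.27751.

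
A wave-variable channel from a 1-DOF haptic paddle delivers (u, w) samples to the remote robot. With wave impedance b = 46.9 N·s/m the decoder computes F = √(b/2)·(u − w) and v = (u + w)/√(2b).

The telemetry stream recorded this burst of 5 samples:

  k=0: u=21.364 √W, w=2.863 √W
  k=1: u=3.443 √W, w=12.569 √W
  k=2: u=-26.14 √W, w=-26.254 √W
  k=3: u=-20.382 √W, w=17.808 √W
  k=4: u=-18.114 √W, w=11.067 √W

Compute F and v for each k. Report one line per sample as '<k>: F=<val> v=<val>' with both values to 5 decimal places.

0: F=89.59146 v=2.50149
1: F=-44.19284 v=1.65327
2: F=0.55205 v=-5.40979
3: F=-184.93584 v=-0.26577
4: F=-141.30958 v=-0.72762

k=0: u−w=18.50100, u+w=24.22700; √(b/2)=4.84252, √(2b)=9.68504; F=4.84252×18.501=89.59146, v=24.22700/9.68504=2.50149
k=1: u−w=-9.12600, u+w=16.01200; √(b/2)=4.84252, √(2b)=9.68504; F=4.84252×(-9.126)=-44.19284, v=16.01200/9.68504=1.65327
k=2: u−w=0.11400, u+w=-52.39400; √(b/2)=4.84252, √(2b)=9.68504; F=4.84252×0.114=0.55205, v=-52.39400/9.68504=-5.40979
k=3: u−w=-38.19000, u+w=-2.57400; √(b/2)=4.84252, √(2b)=9.68504; F=4.84252×(-38.19)=-184.93584, v=-2.57400/9.68504=-0.26577
k=4: u−w=-29.18100, u+w=-7.04700; √(b/2)=4.84252, √(2b)=9.68504; F=4.84252×(-29.181)=-141.30958, v=-7.04700/9.68504=-0.72762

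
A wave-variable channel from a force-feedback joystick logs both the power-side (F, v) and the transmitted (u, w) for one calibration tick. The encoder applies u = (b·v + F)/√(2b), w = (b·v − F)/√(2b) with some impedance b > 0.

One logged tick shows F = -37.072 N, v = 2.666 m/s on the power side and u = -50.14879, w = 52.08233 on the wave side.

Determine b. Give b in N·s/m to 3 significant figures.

u + w = 1.93354;  u + w = √(2b)·v, so √(2b) = 1.93354/2.666 = 0.72526.
b = (√(2b))²/2 = 0.52600/2 = 0.26300.
(Check via u − w = 2F/√(2b): u − w = -102.23112, 2F/√(2b) = -102.23109.)

b = 0.263 N·s/m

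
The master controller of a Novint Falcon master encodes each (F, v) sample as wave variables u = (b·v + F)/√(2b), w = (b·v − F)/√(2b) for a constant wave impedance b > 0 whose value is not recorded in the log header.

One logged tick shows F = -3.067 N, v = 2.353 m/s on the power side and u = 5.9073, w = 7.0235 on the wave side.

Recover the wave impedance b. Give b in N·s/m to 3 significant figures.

u + w = 12.9308;  u + w = √(2b)·v, so √(2b) = 12.9308/2.353 = 5.4955.
b = (√(2b))²/2 = 30.2000/2 = 15.1000.
(Check via u − w = 2F/√(2b): u − w = -1.1162, 2F/√(2b) = -1.1162.)

b = 15.1 N·s/m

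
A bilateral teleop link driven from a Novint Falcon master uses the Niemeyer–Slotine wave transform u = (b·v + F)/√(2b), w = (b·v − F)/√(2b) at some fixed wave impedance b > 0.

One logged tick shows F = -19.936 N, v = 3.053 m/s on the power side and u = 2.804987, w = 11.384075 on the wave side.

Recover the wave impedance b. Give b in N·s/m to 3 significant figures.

b = 10.8 N·s/m

u + w = 14.189062;  u + w = √(2b)·v, so √(2b) = 14.189062/3.053 = 4.647580.
b = (√(2b))²/2 = 21.600001/2 = 10.800000.
(Check via u − w = 2F/√(2b): u − w = -8.579088, 2F/√(2b) = -8.579088.)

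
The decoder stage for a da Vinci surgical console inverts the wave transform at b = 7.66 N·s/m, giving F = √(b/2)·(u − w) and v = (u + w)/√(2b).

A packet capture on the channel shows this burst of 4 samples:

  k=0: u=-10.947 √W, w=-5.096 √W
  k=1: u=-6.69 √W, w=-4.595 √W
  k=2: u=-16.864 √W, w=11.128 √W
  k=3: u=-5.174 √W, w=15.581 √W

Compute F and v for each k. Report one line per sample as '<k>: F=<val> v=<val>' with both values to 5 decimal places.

k=0: u−w=-5.85100, u+w=-16.04300; √(b/2)=1.95704, √(2b)=3.91408; F=1.95704×(-5.851)=-11.45063, v=-16.04300/3.91408=-4.09880
k=1: u−w=-2.09500, u+w=-11.28500; √(b/2)=1.95704, √(2b)=3.91408; F=1.95704×(-2.095)=-4.10000, v=-11.28500/3.91408=-2.88318
k=2: u−w=-27.99200, u+w=-5.73600; √(b/2)=1.95704, √(2b)=3.91408; F=1.95704×(-27.992)=-54.78142, v=-5.73600/3.91408=-1.46548
k=3: u−w=-20.75500, u+w=10.40700; √(b/2)=1.95704, √(2b)=3.91408; F=1.95704×(-20.755)=-40.61834, v=10.40700/3.91408=2.65886

0: F=-11.45063 v=-4.09880
1: F=-4.10000 v=-2.88318
2: F=-54.78142 v=-1.46548
3: F=-40.61834 v=2.65886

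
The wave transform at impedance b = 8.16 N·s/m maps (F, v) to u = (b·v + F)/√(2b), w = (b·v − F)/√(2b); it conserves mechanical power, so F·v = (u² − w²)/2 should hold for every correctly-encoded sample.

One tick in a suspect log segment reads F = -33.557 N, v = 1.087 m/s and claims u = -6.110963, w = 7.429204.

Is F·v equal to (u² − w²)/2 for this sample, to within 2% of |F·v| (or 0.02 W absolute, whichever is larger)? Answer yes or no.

F·v = (-33.557)×1.087 = -36.476459 W.
(u² − w²)/2 = (37.343869 − 55.193072)/2 = -8.924602 W.
|Δ| = 27.551857;  2% of max(1, |F·v|) = 0.729529.

no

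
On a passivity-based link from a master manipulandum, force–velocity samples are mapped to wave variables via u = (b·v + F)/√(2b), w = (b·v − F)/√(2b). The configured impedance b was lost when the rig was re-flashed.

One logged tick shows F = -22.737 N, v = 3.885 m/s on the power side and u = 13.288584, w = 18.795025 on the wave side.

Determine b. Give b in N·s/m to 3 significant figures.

u + w = 32.083609;  u + w = √(2b)·v, so √(2b) = 32.083609/3.885 = 8.258329.
b = (√(2b))²/2 = 68.200001/2 = 34.100001.
(Check via u − w = 2F/√(2b): u − w = -5.506441, 2F/√(2b) = -5.506441.)

b = 34.1 N·s/m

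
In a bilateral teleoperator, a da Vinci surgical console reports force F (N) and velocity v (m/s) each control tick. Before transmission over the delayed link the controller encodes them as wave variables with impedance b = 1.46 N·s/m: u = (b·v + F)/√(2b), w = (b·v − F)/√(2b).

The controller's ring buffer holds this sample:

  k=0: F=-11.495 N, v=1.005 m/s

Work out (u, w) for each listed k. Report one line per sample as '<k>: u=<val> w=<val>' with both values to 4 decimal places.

k=0: b·v=1.46×1.005=1.4673; √(2b)=1.7088; u=(1.4673+(-11.495))/1.7088=-5.8683, w=(1.4673−(-11.495))/1.7088=7.5856

0: u=-5.8683 w=7.5856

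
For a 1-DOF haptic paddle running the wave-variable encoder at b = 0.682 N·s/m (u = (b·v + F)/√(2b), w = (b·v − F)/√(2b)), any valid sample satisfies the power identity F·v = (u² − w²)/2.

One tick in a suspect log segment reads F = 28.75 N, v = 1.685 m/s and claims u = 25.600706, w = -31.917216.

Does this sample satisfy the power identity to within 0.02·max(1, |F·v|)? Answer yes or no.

no

F·v = 28.75×1.685 = 48.443750 W.
(u² − w²)/2 = (655.396148 − 1018.708677)/2 = -181.656265 W.
|Δ| = 230.100015;  2% of max(1, |F·v|) = 0.968875.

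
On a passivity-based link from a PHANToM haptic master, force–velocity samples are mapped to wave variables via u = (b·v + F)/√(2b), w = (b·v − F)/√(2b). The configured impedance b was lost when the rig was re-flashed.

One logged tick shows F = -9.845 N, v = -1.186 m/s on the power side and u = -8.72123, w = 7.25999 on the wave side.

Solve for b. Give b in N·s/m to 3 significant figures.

b = 0.759 N·s/m

u + w = -1.46124;  u + w = √(2b)·v, so √(2b) = -1.46124/(-1.186) = 1.23207.
b = (√(2b))²/2 = 1.51801/2 = 0.75900.
(Check via u − w = 2F/√(2b): u − w = -15.98122, 2F/√(2b) = -15.98118.)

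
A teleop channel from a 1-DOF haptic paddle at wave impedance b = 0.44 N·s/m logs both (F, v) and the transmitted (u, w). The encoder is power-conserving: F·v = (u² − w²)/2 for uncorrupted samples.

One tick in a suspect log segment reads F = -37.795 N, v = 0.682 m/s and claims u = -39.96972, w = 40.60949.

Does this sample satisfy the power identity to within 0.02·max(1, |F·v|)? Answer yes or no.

F·v = (-37.795)×0.682 = -25.7762 W.
(u² − w²)/2 = (1597.5785 − 1649.1307)/2 = -25.7761 W.
|Δ| = 0.0001;  2% of max(1, |F·v|) = 0.5155.

yes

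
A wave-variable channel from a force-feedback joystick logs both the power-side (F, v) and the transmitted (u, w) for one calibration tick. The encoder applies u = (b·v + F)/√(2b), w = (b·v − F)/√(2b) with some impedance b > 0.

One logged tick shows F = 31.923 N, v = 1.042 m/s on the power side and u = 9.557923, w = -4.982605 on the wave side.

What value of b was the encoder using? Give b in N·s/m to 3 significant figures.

u + w = 4.575318;  u + w = √(2b)·v, so √(2b) = 4.575318/1.042 = 4.390900.
b = (√(2b))²/2 = 19.280004/2 = 9.640002.
(Check via u − w = 2F/√(2b): u − w = 14.540528, 2F/√(2b) = 14.540526.)

b = 9.64 N·s/m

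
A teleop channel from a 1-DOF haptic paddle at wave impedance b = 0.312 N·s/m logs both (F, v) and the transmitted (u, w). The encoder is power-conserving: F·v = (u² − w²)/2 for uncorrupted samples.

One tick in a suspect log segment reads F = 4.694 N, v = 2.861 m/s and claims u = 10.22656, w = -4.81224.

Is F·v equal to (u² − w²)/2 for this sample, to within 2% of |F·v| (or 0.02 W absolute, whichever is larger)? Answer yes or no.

F·v = 4.694×2.861 = 13.42953 W.
(u² − w²)/2 = (104.58253 − 23.15765)/2 = 40.71244 W.
|Δ| = 27.28290;  2% of max(1, |F·v|) = 0.26859.

no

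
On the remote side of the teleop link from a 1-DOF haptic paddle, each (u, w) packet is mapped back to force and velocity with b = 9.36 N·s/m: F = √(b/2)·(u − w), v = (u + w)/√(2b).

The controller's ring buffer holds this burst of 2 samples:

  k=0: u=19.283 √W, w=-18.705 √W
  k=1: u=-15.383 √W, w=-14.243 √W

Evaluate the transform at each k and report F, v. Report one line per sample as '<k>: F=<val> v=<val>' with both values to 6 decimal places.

0: F=82.180609 v=0.133590
1: F=-2.466197 v=-6.847312

k=0: u−w=37.988000, u+w=0.578000; √(b/2)=2.163331, √(2b)=4.326662; F=2.163331×37.988=82.180609, v=0.578000/4.326662=0.133590
k=1: u−w=-1.140000, u+w=-29.626000; √(b/2)=2.163331, √(2b)=4.326662; F=2.163331×(-1.14)=-2.466197, v=-29.626000/4.326662=-6.847312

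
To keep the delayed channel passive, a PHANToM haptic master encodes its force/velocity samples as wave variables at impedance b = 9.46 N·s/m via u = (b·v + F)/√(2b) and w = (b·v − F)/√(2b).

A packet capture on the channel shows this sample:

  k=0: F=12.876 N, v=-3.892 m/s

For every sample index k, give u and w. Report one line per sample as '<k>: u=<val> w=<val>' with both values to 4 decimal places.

0: u=-5.5043 w=-11.4247

k=0: b·v=9.46×(-3.892)=-36.8183; √(2b)=4.3497; u=(-36.8183+12.876)/4.3497=-5.5043, w=(-36.8183−12.876)/4.3497=-11.4247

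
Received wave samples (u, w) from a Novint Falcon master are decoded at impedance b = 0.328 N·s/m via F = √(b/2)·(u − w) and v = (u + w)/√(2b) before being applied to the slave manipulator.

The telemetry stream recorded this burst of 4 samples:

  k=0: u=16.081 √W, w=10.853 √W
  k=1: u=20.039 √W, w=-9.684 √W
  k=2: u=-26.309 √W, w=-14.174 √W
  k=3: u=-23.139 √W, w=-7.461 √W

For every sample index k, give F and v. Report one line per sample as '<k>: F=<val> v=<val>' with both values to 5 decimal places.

k=0: u−w=5.22800, u+w=26.93400; √(b/2)=0.40497, √(2b)=0.80994; F=0.40497×5.228=2.11718, v=26.93400/0.80994=33.25439
k=1: u−w=29.72300, u+w=10.35500; √(b/2)=0.40497, √(2b)=0.80994; F=0.40497×29.723=12.03690, v=10.35500/0.80994=12.78492
k=2: u−w=-12.13500, u+w=-40.48300; √(b/2)=0.40497, √(2b)=0.80994; F=0.40497×(-12.135)=-4.91430, v=-40.48300/0.80994=-49.98282
k=3: u−w=-15.67800, u+w=-30.60000; √(b/2)=0.40497, √(2b)=0.80994; F=0.40497×(-15.678)=-6.34911, v=-30.60000/0.80994=-37.78066

0: F=2.11718 v=33.25439
1: F=12.03690 v=12.78492
2: F=-4.91430 v=-49.98282
3: F=-6.34911 v=-37.78066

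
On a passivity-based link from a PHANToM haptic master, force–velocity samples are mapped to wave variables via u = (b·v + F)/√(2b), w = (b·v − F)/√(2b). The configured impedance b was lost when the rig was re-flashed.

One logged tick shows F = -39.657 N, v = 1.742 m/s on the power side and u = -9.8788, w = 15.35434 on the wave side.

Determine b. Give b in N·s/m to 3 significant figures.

u + w = 5.47554;  u + w = √(2b)·v, so √(2b) = 5.47554/1.742 = 3.14325.
b = (√(2b))²/2 = 9.88002/2 = 4.94001.
(Check via u − w = 2F/√(2b): u − w = -25.23314, 2F/√(2b) = -25.23313.)

b = 4.94 N·s/m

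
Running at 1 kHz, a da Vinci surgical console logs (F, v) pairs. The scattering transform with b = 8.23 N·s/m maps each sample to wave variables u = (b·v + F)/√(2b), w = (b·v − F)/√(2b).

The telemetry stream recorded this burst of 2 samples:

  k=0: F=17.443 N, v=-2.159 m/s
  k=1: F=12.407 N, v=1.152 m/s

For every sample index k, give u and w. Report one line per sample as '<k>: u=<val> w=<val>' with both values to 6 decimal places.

0: u=-0.080247 w=-8.679016
1: u=5.394987 w=-0.721216

k=0: b·v=8.23×(-2.159)=-17.768570; √(2b)=4.057093; u=(-17.768570+17.443)/4.057093=-0.080247, w=(-17.768570−17.443)/4.057093=-8.679016
k=1: b·v=8.23×1.152=9.480960; √(2b)=4.057093; u=(9.480960+12.407)/4.057093=5.394987, w=(9.480960−12.407)/4.057093=-0.721216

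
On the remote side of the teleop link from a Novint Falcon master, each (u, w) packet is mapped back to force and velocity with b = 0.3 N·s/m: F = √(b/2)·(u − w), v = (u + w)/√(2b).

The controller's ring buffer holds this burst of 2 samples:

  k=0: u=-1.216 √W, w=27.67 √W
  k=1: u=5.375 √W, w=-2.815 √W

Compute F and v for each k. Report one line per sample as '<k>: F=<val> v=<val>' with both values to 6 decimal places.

k=0: u−w=-28.886000, u+w=26.454000; √(b/2)=0.387298, √(2b)=0.774597; F=0.387298×(-28.886)=-11.187500, v=26.454000/0.774597=34.151967
k=1: u−w=8.190000, u+w=2.560000; √(b/2)=0.387298, √(2b)=0.774597; F=0.387298×8.19=3.171973, v=2.560000/0.774597=3.304946

0: F=-11.187500 v=34.151967
1: F=3.171973 v=3.304946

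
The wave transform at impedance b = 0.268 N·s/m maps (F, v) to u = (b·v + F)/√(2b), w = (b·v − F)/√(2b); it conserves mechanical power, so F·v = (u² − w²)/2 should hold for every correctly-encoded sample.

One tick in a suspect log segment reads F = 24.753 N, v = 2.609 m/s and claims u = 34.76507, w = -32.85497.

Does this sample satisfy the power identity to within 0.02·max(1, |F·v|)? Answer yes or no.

yes

F·v = 24.753×2.609 = 64.58058 W.
(u² − w²)/2 = (1208.61009 − 1079.44905)/2 = 64.58052 W.
|Δ| = 0.00006;  2% of max(1, |F·v|) = 1.29161.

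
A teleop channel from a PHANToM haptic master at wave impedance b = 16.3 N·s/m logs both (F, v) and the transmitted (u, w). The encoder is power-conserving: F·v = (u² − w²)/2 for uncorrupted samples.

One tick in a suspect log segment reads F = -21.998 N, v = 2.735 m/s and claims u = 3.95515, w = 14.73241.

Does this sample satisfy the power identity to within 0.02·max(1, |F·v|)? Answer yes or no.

F·v = (-21.998)×2.735 = -60.1645 W.
(u² − w²)/2 = (15.6432 − 217.0439)/2 = -100.7003 W.
|Δ| = 40.5358;  2% of max(1, |F·v|) = 1.2033.

no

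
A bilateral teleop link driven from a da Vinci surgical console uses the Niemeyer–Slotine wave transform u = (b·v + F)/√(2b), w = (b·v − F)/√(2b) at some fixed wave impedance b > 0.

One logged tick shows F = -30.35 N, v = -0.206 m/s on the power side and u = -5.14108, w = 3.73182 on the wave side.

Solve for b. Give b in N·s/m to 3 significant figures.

b = 23.4 N·s/m

u + w = -1.40926;  u + w = √(2b)·v, so √(2b) = -1.40926/(-0.206) = 6.84107.
b = (√(2b))²/2 = 46.80021/2 = 23.40011.
(Check via u − w = 2F/√(2b): u − w = -8.87290, 2F/√(2b) = -8.87288.)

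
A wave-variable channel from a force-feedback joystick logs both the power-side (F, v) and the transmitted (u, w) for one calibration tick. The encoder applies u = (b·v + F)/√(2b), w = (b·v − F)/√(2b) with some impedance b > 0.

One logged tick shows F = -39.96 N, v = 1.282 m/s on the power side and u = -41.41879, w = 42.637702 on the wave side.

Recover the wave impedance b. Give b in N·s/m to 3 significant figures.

b = 0.452 N·s/m

u + w = 1.218912;  u + w = √(2b)·v, so √(2b) = 1.218912/1.282 = 0.950789.
b = (√(2b))²/2 = 0.904000/2 = 0.452000.
(Check via u − w = 2F/√(2b): u − w = -84.056492, 2F/√(2b) = -84.056470.)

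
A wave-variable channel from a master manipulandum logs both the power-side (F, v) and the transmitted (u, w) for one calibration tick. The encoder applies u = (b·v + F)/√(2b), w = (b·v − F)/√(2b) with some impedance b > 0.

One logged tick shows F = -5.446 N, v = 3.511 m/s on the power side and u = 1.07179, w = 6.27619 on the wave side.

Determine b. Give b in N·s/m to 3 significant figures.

u + w = 7.34798;  u + w = √(2b)·v, so √(2b) = 7.34798/3.511 = 2.09285.
b = (√(2b))²/2 = 4.38000/2 = 2.19000.
(Check via u − w = 2F/√(2b): u − w = -5.20440, 2F/√(2b) = -5.20440.)

b = 2.19 N·s/m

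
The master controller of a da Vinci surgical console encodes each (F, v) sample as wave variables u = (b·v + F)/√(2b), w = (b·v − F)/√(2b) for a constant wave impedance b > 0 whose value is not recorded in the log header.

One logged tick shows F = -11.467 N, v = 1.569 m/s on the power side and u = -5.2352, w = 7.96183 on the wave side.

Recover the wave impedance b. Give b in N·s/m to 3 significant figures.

u + w = 2.7266;  u + w = √(2b)·v, so √(2b) = 2.7266/1.569 = 1.7378.
b = (√(2b))²/2 = 3.0200/2 = 1.5100.
(Check via u − w = 2F/√(2b): u − w = -13.1970, 2F/√(2b) = -13.1970.)

b = 1.51 N·s/m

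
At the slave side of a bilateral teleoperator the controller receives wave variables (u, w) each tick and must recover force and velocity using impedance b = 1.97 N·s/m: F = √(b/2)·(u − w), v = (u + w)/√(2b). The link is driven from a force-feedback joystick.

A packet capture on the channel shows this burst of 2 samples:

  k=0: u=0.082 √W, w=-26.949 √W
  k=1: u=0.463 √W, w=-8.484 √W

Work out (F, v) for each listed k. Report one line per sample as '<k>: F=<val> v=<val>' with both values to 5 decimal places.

k=0: u−w=27.03100, u+w=-26.86700; √(b/2)=0.99247, √(2b)=1.98494; F=0.99247×27.031=26.82750, v=-26.86700/1.98494=-13.53540
k=1: u−w=8.94700, u+w=-8.02100; √(b/2)=0.99247, √(2b)=1.98494; F=0.99247×8.947=8.87964, v=-8.02100/1.98494=-4.04092

0: F=26.82750 v=-13.53540
1: F=8.87964 v=-4.04092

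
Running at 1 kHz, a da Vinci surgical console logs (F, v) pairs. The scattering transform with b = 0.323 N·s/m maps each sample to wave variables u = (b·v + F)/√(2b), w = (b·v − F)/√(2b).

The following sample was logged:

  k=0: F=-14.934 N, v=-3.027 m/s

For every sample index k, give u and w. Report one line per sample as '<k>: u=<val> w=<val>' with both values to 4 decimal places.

0: u=-19.7971 w=17.3641

k=0: b·v=0.323×(-3.027)=-0.9777; √(2b)=0.8037; u=(-0.9777+(-14.934))/0.8037=-19.7971, w=(-0.9777−(-14.934))/0.8037=17.3641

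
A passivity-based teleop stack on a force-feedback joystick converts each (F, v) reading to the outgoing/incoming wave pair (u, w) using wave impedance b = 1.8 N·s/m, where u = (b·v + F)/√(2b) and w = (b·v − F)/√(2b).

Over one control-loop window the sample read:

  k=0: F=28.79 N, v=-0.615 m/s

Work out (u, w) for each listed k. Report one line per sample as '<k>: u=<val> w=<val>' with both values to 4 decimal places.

0: u=14.5902 w=-15.7571

k=0: b·v=1.8×(-0.615)=-1.1070; √(2b)=1.8974; u=(-1.1070+28.79)/1.8974=14.5902, w=(-1.1070−28.79)/1.8974=-15.7571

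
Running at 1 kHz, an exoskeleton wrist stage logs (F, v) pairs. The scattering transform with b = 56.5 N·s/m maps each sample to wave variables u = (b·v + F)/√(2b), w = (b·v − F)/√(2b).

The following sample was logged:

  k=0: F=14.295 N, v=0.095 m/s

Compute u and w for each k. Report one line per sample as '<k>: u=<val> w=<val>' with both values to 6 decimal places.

k=0: b·v=56.5×0.095=5.367500; √(2b)=10.630146; u=(5.367500+14.295)/10.630146=1.849692, w=(5.367500−14.295)/10.630146=-0.839829

0: u=1.849692 w=-0.839829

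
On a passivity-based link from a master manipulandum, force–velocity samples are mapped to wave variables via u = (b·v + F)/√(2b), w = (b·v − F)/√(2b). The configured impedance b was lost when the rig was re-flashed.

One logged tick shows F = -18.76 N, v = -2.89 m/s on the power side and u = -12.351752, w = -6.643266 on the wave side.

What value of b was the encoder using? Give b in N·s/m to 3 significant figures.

b = 21.6 N·s/m

u + w = -18.995018;  u + w = √(2b)·v, so √(2b) = -18.995018/(-2.89) = 6.572671.
b = (√(2b))²/2 = 43.199999/2 = 21.599999.
(Check via u − w = 2F/√(2b): u − w = -5.708486, 2F/√(2b) = -5.708486.)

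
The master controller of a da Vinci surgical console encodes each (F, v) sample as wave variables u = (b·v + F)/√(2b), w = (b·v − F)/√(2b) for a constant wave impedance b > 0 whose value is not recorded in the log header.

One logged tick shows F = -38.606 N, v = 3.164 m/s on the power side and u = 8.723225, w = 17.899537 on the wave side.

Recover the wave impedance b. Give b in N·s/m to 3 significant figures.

u + w = 26.622762;  u + w = √(2b)·v, so √(2b) = 26.622762/3.164 = 8.414274.
b = (√(2b))²/2 = 70.800002/2 = 35.400001.
(Check via u − w = 2F/√(2b): u − w = -9.176312, 2F/√(2b) = -9.176312.)

b = 35.4 N·s/m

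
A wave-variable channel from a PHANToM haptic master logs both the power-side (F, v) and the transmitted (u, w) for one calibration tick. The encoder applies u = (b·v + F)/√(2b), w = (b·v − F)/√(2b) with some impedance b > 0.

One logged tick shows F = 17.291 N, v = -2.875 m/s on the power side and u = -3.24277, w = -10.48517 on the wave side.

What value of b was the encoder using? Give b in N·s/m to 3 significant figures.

b = 11.4 N·s/m

u + w = -13.7279;  u + w = √(2b)·v, so √(2b) = -13.7279/(-2.875) = 4.7749.
b = (√(2b))²/2 = 22.8000/2 = 11.4000.
(Check via u − w = 2F/√(2b): u − w = 7.2424, 2F/√(2b) = 7.2424.)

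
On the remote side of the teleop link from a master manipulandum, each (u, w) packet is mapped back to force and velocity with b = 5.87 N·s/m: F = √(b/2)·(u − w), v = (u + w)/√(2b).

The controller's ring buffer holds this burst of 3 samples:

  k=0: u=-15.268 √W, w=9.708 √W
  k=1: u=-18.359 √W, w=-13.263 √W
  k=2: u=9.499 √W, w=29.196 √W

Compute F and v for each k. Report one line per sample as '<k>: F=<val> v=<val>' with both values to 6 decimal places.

0: F=-42.788488 v=-1.622709
1: F=-8.730387 v=-9.229014
2: F=-33.744589 v=11.293298

k=0: u−w=-24.976000, u+w=-5.560000; √(b/2)=1.713184, √(2b)=3.426368; F=1.713184×(-24.976)=-42.788488, v=-5.560000/3.426368=-1.622709
k=1: u−w=-5.096000, u+w=-31.622000; √(b/2)=1.713184, √(2b)=3.426368; F=1.713184×(-5.096)=-8.730387, v=-31.622000/3.426368=-9.229014
k=2: u−w=-19.697000, u+w=38.695000; √(b/2)=1.713184, √(2b)=3.426368; F=1.713184×(-19.697)=-33.744589, v=38.695000/3.426368=11.293298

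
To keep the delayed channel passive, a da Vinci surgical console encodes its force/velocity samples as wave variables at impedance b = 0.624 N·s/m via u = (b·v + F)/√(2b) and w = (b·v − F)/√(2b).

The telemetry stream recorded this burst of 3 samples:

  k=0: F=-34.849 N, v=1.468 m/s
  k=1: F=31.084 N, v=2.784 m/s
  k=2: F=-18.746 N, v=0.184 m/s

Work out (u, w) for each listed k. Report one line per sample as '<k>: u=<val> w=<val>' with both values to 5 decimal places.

k=0: b·v=0.624×1.468=0.91603; √(2b)=1.11714; u=(0.91603+(-34.849))/1.11714=-30.37488, w=(0.91603−(-34.849))/1.11714=32.01484
k=1: b·v=0.624×2.784=1.73722; √(2b)=1.11714; u=(1.73722+31.084)/1.11714=29.37970, w=(1.73722−31.084)/1.11714=-26.26959
k=2: b·v=0.624×0.184=0.11482; √(2b)=1.11714; u=(0.11482+(-18.746))/1.11714=-16.67758, w=(0.11482−(-18.746))/1.11714=16.88314

0: u=-30.37488 w=32.01484
1: u=29.37970 w=-26.26959
2: u=-16.67758 w=16.88314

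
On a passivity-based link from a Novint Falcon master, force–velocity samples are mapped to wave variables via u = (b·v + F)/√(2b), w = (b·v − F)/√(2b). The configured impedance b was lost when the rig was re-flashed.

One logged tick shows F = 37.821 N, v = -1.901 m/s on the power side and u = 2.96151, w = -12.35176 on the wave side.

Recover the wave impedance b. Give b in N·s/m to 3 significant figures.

b = 12.2 N·s/m

u + w = -9.3902;  u + w = √(2b)·v, so √(2b) = -9.3902/(-1.901) = 4.9396.
b = (√(2b))²/2 = 24.4000/2 = 12.2000.
(Check via u − w = 2F/√(2b): u − w = 15.3133, 2F/√(2b) = 15.3133.)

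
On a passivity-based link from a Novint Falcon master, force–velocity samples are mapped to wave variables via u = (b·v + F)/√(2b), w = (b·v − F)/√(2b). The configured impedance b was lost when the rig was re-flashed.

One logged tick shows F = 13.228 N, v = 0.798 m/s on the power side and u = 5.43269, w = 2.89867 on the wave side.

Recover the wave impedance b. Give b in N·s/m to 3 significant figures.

b = 54.5 N·s/m

u + w = 8.33136;  u + w = √(2b)·v, so √(2b) = 8.33136/0.798 = 10.44030.
b = (√(2b))²/2 = 108.99988/2 = 54.49994.
(Check via u − w = 2F/√(2b): u − w = 2.53402, 2F/√(2b) = 2.53403.)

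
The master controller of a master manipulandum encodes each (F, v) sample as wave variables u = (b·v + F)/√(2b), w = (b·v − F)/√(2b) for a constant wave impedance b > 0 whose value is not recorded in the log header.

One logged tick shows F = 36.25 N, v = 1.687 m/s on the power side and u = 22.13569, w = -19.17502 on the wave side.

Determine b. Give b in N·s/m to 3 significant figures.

u + w = 2.9607;  u + w = √(2b)·v, so √(2b) = 2.9607/1.687 = 1.7550.
b = (√(2b))²/2 = 3.0800/2 = 1.5400.
(Check via u − w = 2F/√(2b): u − w = 41.3107, 2F/√(2b) = 41.3108.)

b = 1.54 N·s/m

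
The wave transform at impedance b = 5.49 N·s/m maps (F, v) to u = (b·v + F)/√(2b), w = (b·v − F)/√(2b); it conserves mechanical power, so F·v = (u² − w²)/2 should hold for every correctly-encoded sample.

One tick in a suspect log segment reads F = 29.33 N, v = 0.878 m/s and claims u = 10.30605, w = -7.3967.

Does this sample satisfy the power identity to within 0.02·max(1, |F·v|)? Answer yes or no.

yes

F·v = 29.33×0.878 = 25.7517 W.
(u² − w²)/2 = (106.2147 − 54.7112)/2 = 25.7517 W.
|Δ| = 0.0000;  2% of max(1, |F·v|) = 0.5150.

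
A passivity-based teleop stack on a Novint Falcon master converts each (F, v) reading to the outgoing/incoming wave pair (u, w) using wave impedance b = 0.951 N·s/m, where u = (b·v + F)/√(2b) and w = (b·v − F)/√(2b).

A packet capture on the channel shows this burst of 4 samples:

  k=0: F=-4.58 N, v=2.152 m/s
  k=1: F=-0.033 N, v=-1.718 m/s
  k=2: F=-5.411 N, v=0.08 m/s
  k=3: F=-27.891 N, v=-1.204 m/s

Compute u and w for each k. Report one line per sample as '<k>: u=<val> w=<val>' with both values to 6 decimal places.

0: u=-1.836990 w=4.804878
1: u=-1.208601 w=-1.160745
2: u=-3.868322 w=3.978653
3: u=-21.053853 w=19.393381

k=0: b·v=0.951×2.152=2.046552; √(2b)=1.379130; u=(2.046552+(-4.58))/1.379130=-1.836990, w=(2.046552−(-4.58))/1.379130=4.804878
k=1: b·v=0.951×(-1.718)=-1.633818; √(2b)=1.379130; u=(-1.633818+(-0.033))/1.379130=-1.208601, w=(-1.633818−(-0.033))/1.379130=-1.160745
k=2: b·v=0.951×0.08=0.076080; √(2b)=1.379130; u=(0.076080+(-5.411))/1.379130=-3.868322, w=(0.076080−(-5.411))/1.379130=3.978653
k=3: b·v=0.951×(-1.204)=-1.145004; √(2b)=1.379130; u=(-1.145004+(-27.891))/1.379130=-21.053853, w=(-1.145004−(-27.891))/1.379130=19.393381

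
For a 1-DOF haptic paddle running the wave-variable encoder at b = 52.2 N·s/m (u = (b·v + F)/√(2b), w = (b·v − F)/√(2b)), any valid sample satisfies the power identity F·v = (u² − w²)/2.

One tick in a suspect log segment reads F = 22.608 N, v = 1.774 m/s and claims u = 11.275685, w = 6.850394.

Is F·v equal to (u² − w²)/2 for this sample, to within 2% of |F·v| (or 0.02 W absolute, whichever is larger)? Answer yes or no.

yes

F·v = 22.608×1.774 = 40.106592 W.
(u² − w²)/2 = (127.141072 − 46.927898)/2 = 40.106587 W.
|Δ| = 0.000005;  2% of max(1, |F·v|) = 0.802132.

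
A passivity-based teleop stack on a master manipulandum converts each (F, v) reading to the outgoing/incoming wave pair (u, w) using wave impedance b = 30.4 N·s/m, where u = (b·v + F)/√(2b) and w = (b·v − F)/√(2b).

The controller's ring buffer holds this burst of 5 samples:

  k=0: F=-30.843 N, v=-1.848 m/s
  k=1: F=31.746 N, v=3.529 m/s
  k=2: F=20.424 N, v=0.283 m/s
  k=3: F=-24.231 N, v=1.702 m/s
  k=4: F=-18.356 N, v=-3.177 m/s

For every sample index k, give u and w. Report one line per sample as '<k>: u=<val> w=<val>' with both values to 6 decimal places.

0: u=-11.160362 w=-3.249299
1: u=17.829913 w=9.687236
2: u=3.722660 w=-1.515986
3: u=3.528057 w=9.743178
4: u=-14.740334 w=-10.032119

k=0: b·v=30.4×(-1.848)=-56.179200; √(2b)=7.797435; u=(-56.179200+(-30.843))/7.797435=-11.160362, w=(-56.179200−(-30.843))/7.797435=-3.249299
k=1: b·v=30.4×3.529=107.281600; √(2b)=7.797435; u=(107.281600+31.746)/7.797435=17.829913, w=(107.281600−31.746)/7.797435=9.687236
k=2: b·v=30.4×0.283=8.603200; √(2b)=7.797435; u=(8.603200+20.424)/7.797435=3.722660, w=(8.603200−20.424)/7.797435=-1.515986
k=3: b·v=30.4×1.702=51.740800; √(2b)=7.797435; u=(51.740800+(-24.231))/7.797435=3.528057, w=(51.740800−(-24.231))/7.797435=9.743178
k=4: b·v=30.4×(-3.177)=-96.580800; √(2b)=7.797435; u=(-96.580800+(-18.356))/7.797435=-14.740334, w=(-96.580800−(-18.356))/7.797435=-10.032119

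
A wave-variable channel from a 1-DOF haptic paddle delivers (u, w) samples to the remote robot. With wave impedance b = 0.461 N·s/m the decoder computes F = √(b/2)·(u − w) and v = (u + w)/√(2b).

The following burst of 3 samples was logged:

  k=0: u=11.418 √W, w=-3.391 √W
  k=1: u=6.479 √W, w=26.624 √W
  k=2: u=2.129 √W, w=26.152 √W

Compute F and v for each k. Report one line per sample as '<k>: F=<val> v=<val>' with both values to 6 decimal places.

k=0: u−w=14.809000, u+w=8.027000; √(b/2)=0.480104, √(2b)=0.960208; F=0.480104×14.809=7.109862, v=8.027000/0.960208=8.359644
k=1: u−w=-20.145000, u+w=33.103000; √(b/2)=0.480104, √(2b)=0.960208; F=0.480104×(-20.145)=-9.671698, v=33.103000/0.960208=34.474811
k=2: u−w=-24.023000, u+w=28.281000; √(b/2)=0.480104, √(2b)=0.960208; F=0.480104×(-24.023)=-11.533542, v=28.281000/0.960208=29.452984

0: F=7.109862 v=8.359644
1: F=-9.671698 v=34.474811
2: F=-11.533542 v=29.452984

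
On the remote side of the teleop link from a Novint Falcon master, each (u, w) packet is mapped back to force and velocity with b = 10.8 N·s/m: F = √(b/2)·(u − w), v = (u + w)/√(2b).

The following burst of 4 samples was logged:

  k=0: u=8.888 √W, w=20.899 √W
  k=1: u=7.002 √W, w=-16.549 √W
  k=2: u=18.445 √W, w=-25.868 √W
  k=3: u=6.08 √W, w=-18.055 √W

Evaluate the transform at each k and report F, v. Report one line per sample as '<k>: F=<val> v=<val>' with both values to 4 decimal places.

k=0: u−w=-12.0110, u+w=29.7870; √(b/2)=2.3238, √(2b)=4.6476; F=2.3238×(-12.011)=-27.9110, v=29.7870/4.6476=6.4091
k=1: u−w=23.5510, u+w=-9.5470; √(b/2)=2.3238, √(2b)=4.6476; F=2.3238×23.551=54.7276, v=-9.5470/4.6476=-2.0542
k=2: u−w=44.3130, u+w=-7.4230; √(b/2)=2.3238, √(2b)=4.6476; F=2.3238×44.313=102.9741, v=-7.4230/4.6476=-1.5972
k=3: u−w=24.1350, u+w=-11.9750; √(b/2)=2.3238, √(2b)=4.6476; F=2.3238×24.135=56.0847, v=-11.9750/4.6476=-2.5766

0: F=-27.9110 v=6.4091
1: F=54.7276 v=-2.0542
2: F=102.9741 v=-1.5972
3: F=56.0847 v=-2.5766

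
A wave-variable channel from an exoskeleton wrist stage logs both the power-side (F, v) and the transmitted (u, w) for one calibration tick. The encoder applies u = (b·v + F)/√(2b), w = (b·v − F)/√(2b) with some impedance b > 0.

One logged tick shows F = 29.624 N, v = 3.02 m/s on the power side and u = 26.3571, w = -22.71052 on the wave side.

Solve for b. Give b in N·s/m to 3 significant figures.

u + w = 3.64658;  u + w = √(2b)·v, so √(2b) = 3.64658/3.02 = 1.20748.
b = (√(2b))²/2 = 1.45800/2 = 0.72900.
(Check via u − w = 2F/√(2b): u − w = 49.06762, 2F/√(2b) = 49.06761.)

b = 0.729 N·s/m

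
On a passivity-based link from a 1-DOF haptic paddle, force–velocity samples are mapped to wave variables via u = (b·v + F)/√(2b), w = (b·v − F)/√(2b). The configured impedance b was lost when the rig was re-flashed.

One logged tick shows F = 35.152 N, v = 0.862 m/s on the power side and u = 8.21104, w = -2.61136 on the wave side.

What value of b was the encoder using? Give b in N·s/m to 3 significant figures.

b = 21.1 N·s/m

u + w = 5.5997;  u + w = √(2b)·v, so √(2b) = 5.5997/0.862 = 6.4961.
b = (√(2b))²/2 = 42.1999/2 = 21.1000.
(Check via u − w = 2F/√(2b): u − w = 10.8224, 2F/√(2b) = 10.8224.)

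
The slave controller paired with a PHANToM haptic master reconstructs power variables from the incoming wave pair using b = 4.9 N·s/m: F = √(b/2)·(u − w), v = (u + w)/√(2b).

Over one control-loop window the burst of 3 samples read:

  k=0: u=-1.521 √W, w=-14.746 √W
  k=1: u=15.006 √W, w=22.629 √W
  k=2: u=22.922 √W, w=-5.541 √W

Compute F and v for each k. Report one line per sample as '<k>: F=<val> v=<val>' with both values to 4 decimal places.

k=0: u−w=13.2250, u+w=-16.2670; √(b/2)=1.5652, √(2b)=3.1305; F=1.5652×13.225=20.7004, v=-16.2670/3.1305=-5.1963
k=1: u−w=-7.6230, u+w=37.6350; √(b/2)=1.5652, √(2b)=3.1305; F=1.5652×(-7.623)=-11.9319, v=37.6350/3.1305=12.0221
k=2: u−w=28.4630, u+w=17.3810; √(b/2)=1.5652, √(2b)=3.1305; F=1.5652×28.463=44.5516, v=17.3810/3.1305=5.5522

0: F=20.7004 v=-5.1963
1: F=-11.9319 v=12.0221
2: F=44.5516 v=5.5522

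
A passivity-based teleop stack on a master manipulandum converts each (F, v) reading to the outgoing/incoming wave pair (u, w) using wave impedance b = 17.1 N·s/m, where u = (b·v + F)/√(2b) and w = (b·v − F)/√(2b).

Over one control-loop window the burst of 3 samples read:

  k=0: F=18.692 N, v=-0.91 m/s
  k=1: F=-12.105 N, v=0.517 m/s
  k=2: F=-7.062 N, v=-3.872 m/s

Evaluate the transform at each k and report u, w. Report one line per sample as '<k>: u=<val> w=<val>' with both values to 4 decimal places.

0: u=0.5354 w=-5.8571
1: u=-0.5582 w=3.5816
2: u=-12.5295 w=-10.1143

k=0: b·v=17.1×(-0.91)=-15.5610; √(2b)=5.8481; u=(-15.5610+18.692)/5.8481=0.5354, w=(-15.5610−18.692)/5.8481=-5.8571
k=1: b·v=17.1×0.517=8.8407; √(2b)=5.8481; u=(8.8407+(-12.105))/5.8481=-0.5582, w=(8.8407−(-12.105))/5.8481=3.5816
k=2: b·v=17.1×(-3.872)=-66.2112; √(2b)=5.8481; u=(-66.2112+(-7.062))/5.8481=-12.5295, w=(-66.2112−(-7.062))/5.8481=-10.1143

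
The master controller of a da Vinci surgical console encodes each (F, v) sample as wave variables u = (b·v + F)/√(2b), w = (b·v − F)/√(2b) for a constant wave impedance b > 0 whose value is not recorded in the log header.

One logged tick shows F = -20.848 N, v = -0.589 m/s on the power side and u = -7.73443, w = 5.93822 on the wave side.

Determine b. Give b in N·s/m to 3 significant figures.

u + w = -1.7962;  u + w = √(2b)·v, so √(2b) = -1.7962/(-0.589) = 3.0496.
b = (√(2b))²/2 = 9.3000/2 = 4.6500.
(Check via u − w = 2F/√(2b): u − w = -13.6727, 2F/√(2b) = -13.6726.)

b = 4.65 N·s/m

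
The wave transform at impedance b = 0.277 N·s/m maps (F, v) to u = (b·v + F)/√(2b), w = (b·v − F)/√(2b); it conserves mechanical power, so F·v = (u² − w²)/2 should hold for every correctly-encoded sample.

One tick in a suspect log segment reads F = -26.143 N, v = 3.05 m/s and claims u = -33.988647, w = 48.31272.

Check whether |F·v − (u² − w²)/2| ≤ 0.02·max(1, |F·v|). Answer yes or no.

F·v = (-26.143)×3.05 = -79.736150 W.
(u² − w²)/2 = (1155.228125 − 2334.118914)/2 = -589.445394 W.
|Δ| = 509.709244;  2% of max(1, |F·v|) = 1.594723.

no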